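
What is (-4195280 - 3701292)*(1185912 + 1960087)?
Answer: -24842607615428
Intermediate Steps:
(-4195280 - 3701292)*(1185912 + 1960087) = -7896572*3145999 = -24842607615428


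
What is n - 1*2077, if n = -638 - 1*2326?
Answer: -5041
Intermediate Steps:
n = -2964 (n = -638 - 2326 = -2964)
n - 1*2077 = -2964 - 1*2077 = -2964 - 2077 = -5041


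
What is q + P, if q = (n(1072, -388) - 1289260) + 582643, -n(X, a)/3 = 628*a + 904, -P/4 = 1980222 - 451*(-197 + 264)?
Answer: -7778357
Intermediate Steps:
P = -7800020 (P = -4*(1980222 - 451*(-197 + 264)) = -4*(1980222 - 451*67) = -4*(1980222 - 1*30217) = -4*(1980222 - 30217) = -4*1950005 = -7800020)
n(X, a) = -2712 - 1884*a (n(X, a) = -3*(628*a + 904) = -3*(904 + 628*a) = -2712 - 1884*a)
q = 21663 (q = ((-2712 - 1884*(-388)) - 1289260) + 582643 = ((-2712 + 730992) - 1289260) + 582643 = (728280 - 1289260) + 582643 = -560980 + 582643 = 21663)
q + P = 21663 - 7800020 = -7778357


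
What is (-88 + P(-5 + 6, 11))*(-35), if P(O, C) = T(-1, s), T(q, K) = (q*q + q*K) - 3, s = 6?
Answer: 3360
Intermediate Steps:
T(q, K) = -3 + q**2 + K*q (T(q, K) = (q**2 + K*q) - 3 = -3 + q**2 + K*q)
P(O, C) = -8 (P(O, C) = -3 + (-1)**2 + 6*(-1) = -3 + 1 - 6 = -8)
(-88 + P(-5 + 6, 11))*(-35) = (-88 - 8)*(-35) = -96*(-35) = 3360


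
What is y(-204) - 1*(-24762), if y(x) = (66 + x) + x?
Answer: 24420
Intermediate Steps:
y(x) = 66 + 2*x
y(-204) - 1*(-24762) = (66 + 2*(-204)) - 1*(-24762) = (66 - 408) + 24762 = -342 + 24762 = 24420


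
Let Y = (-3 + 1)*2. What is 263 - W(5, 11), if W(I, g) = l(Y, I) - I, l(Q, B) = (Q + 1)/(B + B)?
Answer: 2683/10 ≈ 268.30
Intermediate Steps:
Y = -4 (Y = -2*2 = -4)
l(Q, B) = (1 + Q)/(2*B) (l(Q, B) = (1 + Q)/((2*B)) = (1 + Q)*(1/(2*B)) = (1 + Q)/(2*B))
W(I, g) = -I - 3/(2*I) (W(I, g) = (1 - 4)/(2*I) - I = (½)*(-3)/I - I = -3/(2*I) - I = -I - 3/(2*I))
263 - W(5, 11) = 263 - (-1*5 - 3/2/5) = 263 - (-5 - 3/2*⅕) = 263 - (-5 - 3/10) = 263 - 1*(-53/10) = 263 + 53/10 = 2683/10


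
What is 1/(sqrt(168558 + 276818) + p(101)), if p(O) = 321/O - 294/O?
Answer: -2727/4543279847 + 81608*sqrt(6959)/4543279847 ≈ 0.0014978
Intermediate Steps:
p(O) = 27/O
1/(sqrt(168558 + 276818) + p(101)) = 1/(sqrt(168558 + 276818) + 27/101) = 1/(sqrt(445376) + 27*(1/101)) = 1/(8*sqrt(6959) + 27/101) = 1/(27/101 + 8*sqrt(6959))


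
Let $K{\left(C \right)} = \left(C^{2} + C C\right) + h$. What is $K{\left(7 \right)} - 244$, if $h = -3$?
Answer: $-149$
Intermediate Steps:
$K{\left(C \right)} = -3 + 2 C^{2}$ ($K{\left(C \right)} = \left(C^{2} + C C\right) - 3 = \left(C^{2} + C^{2}\right) - 3 = 2 C^{2} - 3 = -3 + 2 C^{2}$)
$K{\left(7 \right)} - 244 = \left(-3 + 2 \cdot 7^{2}\right) - 244 = \left(-3 + 2 \cdot 49\right) - 244 = \left(-3 + 98\right) - 244 = 95 - 244 = -149$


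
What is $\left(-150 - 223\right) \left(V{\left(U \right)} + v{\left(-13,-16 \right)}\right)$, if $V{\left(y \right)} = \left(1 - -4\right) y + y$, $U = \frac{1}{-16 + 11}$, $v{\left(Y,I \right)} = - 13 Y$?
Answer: $- \frac{312947}{5} \approx -62589.0$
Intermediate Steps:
$U = - \frac{1}{5}$ ($U = \frac{1}{-5} = - \frac{1}{5} \approx -0.2$)
$V{\left(y \right)} = 6 y$ ($V{\left(y \right)} = \left(1 + 4\right) y + y = 5 y + y = 6 y$)
$\left(-150 - 223\right) \left(V{\left(U \right)} + v{\left(-13,-16 \right)}\right) = \left(-150 - 223\right) \left(6 \left(- \frac{1}{5}\right) - -169\right) = - 373 \left(- \frac{6}{5} + 169\right) = \left(-373\right) \frac{839}{5} = - \frac{312947}{5}$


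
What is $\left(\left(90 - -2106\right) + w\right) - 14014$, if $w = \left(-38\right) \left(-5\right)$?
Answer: $-11628$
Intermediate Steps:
$w = 190$
$\left(\left(90 - -2106\right) + w\right) - 14014 = \left(\left(90 - -2106\right) + 190\right) - 14014 = \left(\left(90 + 2106\right) + 190\right) - 14014 = \left(2196 + 190\right) - 14014 = 2386 - 14014 = -11628$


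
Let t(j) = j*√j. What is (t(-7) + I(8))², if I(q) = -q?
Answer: -279 + 112*I*√7 ≈ -279.0 + 296.32*I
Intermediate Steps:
t(j) = j^(3/2)
(t(-7) + I(8))² = ((-7)^(3/2) - 1*8)² = (-7*I*√7 - 8)² = (-8 - 7*I*√7)²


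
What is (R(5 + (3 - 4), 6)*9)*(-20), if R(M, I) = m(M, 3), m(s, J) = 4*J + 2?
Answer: -2520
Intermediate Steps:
m(s, J) = 2 + 4*J
R(M, I) = 14 (R(M, I) = 2 + 4*3 = 2 + 12 = 14)
(R(5 + (3 - 4), 6)*9)*(-20) = (14*9)*(-20) = 126*(-20) = -2520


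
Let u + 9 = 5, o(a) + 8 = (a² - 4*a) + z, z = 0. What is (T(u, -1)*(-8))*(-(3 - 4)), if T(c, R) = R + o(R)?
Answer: 32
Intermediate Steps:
o(a) = -8 + a² - 4*a (o(a) = -8 + ((a² - 4*a) + 0) = -8 + (a² - 4*a) = -8 + a² - 4*a)
u = -4 (u = -9 + 5 = -4)
T(c, R) = -8 + R² - 3*R (T(c, R) = R + (-8 + R² - 4*R) = -8 + R² - 3*R)
(T(u, -1)*(-8))*(-(3 - 4)) = ((-8 + (-1)² - 3*(-1))*(-8))*(-(3 - 4)) = ((-8 + 1 + 3)*(-8))*(-1*(-1)) = -4*(-8)*1 = 32*1 = 32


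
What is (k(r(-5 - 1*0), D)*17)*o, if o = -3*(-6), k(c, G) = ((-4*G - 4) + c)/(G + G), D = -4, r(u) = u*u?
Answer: -5661/4 ≈ -1415.3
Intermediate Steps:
r(u) = u²
k(c, G) = (-4 + c - 4*G)/(2*G) (k(c, G) = ((-4 - 4*G) + c)/((2*G)) = (-4 + c - 4*G)*(1/(2*G)) = (-4 + c - 4*G)/(2*G))
o = 18
(k(r(-5 - 1*0), D)*17)*o = (((½)*(-4 + (-5 - 1*0)² - 4*(-4))/(-4))*17)*18 = (((½)*(-¼)*(-4 + (-5 + 0)² + 16))*17)*18 = (((½)*(-¼)*(-4 + (-5)² + 16))*17)*18 = (((½)*(-¼)*(-4 + 25 + 16))*17)*18 = (((½)*(-¼)*37)*17)*18 = -37/8*17*18 = -629/8*18 = -5661/4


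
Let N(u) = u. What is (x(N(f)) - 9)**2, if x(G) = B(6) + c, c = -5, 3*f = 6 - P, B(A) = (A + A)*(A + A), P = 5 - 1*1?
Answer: 16900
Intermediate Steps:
P = 4 (P = 5 - 1 = 4)
B(A) = 4*A**2 (B(A) = (2*A)*(2*A) = 4*A**2)
f = 2/3 (f = (6 - 1*4)/3 = (6 - 4)/3 = (1/3)*2 = 2/3 ≈ 0.66667)
x(G) = 139 (x(G) = 4*6**2 - 5 = 4*36 - 5 = 144 - 5 = 139)
(x(N(f)) - 9)**2 = (139 - 9)**2 = 130**2 = 16900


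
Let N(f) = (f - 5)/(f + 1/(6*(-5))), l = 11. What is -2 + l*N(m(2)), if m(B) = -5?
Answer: 2998/151 ≈ 19.854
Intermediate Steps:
N(f) = (-5 + f)/(-1/30 + f) (N(f) = (-5 + f)/(f + 1/(-30)) = (-5 + f)/(f - 1/30) = (-5 + f)/(-1/30 + f))
-2 + l*N(m(2)) = -2 + 11*(30*(-5 - 5)/(-1 + 30*(-5))) = -2 + 11*(30*(-10)/(-1 - 150)) = -2 + 11*(30*(-10)/(-151)) = -2 + 11*(30*(-1/151)*(-10)) = -2 + 11*(300/151) = -2 + 3300/151 = 2998/151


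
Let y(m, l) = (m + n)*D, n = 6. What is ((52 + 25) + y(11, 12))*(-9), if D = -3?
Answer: -234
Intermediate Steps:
y(m, l) = -18 - 3*m (y(m, l) = (m + 6)*(-3) = (6 + m)*(-3) = -18 - 3*m)
((52 + 25) + y(11, 12))*(-9) = ((52 + 25) + (-18 - 3*11))*(-9) = (77 + (-18 - 33))*(-9) = (77 - 51)*(-9) = 26*(-9) = -234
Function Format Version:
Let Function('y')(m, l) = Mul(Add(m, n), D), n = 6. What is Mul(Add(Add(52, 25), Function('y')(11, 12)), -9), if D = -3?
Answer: -234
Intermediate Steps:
Function('y')(m, l) = Add(-18, Mul(-3, m)) (Function('y')(m, l) = Mul(Add(m, 6), -3) = Mul(Add(6, m), -3) = Add(-18, Mul(-3, m)))
Mul(Add(Add(52, 25), Function('y')(11, 12)), -9) = Mul(Add(Add(52, 25), Add(-18, Mul(-3, 11))), -9) = Mul(Add(77, Add(-18, -33)), -9) = Mul(Add(77, -51), -9) = Mul(26, -9) = -234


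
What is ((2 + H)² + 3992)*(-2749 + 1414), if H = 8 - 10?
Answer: -5329320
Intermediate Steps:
H = -2
((2 + H)² + 3992)*(-2749 + 1414) = ((2 - 2)² + 3992)*(-2749 + 1414) = (0² + 3992)*(-1335) = (0 + 3992)*(-1335) = 3992*(-1335) = -5329320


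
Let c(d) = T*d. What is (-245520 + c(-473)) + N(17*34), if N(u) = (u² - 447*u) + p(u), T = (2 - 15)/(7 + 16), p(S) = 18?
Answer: -3898883/23 ≈ -1.6952e+5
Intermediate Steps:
T = -13/23 ≈ -0.56522
c(d) = -13*d/23
N(u) = 18 + u² - 447*u (N(u) = (u² - 447*u) + 18 = 18 + u² - 447*u)
(-245520 + c(-473)) + N(17*34) = (-245520 - 13/23*(-473)) + (18 + (17*34)² - 7599*34) = (-245520 + 6149/23) + (18 + 578² - 447*578) = -5640811/23 + (18 + 334084 - 258366) = -5640811/23 + 75736 = -3898883/23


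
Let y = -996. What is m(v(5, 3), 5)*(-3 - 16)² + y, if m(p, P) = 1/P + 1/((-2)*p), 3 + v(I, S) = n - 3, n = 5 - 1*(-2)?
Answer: -11043/10 ≈ -1104.3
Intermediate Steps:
n = 7 (n = 5 + 2 = 7)
v(I, S) = 1 (v(I, S) = -3 + (7 - 3) = -3 + 4 = 1)
m(p, P) = 1/P - 1/(2*p)
m(v(5, 3), 5)*(-3 - 16)² + y = ((1 - ½*5)/(5*1))*(-3 - 16)² - 996 = ((⅕)*1*(1 - 5/2))*(-19)² - 996 = ((⅕)*1*(-3/2))*361 - 996 = -3/10*361 - 996 = -1083/10 - 996 = -11043/10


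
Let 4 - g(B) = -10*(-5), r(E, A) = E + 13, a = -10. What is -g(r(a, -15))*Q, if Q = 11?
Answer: 506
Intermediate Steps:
r(E, A) = 13 + E
g(B) = -46 (g(B) = 4 - (-10)*(-5) = 4 - 1*50 = 4 - 50 = -46)
-g(r(a, -15))*Q = -(-46)*11 = -1*(-506) = 506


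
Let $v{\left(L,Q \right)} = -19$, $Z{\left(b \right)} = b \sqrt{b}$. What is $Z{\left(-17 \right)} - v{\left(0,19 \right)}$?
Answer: $19 - 17 i \sqrt{17} \approx 19.0 - 70.093 i$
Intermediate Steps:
$Z{\left(b \right)} = b^{\frac{3}{2}}$
$Z{\left(-17 \right)} - v{\left(0,19 \right)} = \left(-17\right)^{\frac{3}{2}} - -19 = - 17 i \sqrt{17} + 19 = 19 - 17 i \sqrt{17}$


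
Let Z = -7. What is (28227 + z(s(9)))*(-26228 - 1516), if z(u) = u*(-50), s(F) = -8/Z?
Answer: -5470811616/7 ≈ -7.8154e+8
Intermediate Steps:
s(F) = 8/7 (s(F) = -8/(-7) = -8*(-⅐) = 8/7)
z(u) = -50*u
(28227 + z(s(9)))*(-26228 - 1516) = (28227 - 50*8/7)*(-26228 - 1516) = (28227 - 400/7)*(-27744) = (197189/7)*(-27744) = -5470811616/7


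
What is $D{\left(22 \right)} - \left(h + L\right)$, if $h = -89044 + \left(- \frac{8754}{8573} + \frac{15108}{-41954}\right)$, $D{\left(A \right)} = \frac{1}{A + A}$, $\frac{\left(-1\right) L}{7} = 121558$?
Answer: $\frac{676147729716911}{719343284} \approx 9.3995 \cdot 10^{5}$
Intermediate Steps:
$L = -850906$ ($L = \left(-7\right) 121558 = -850906$)
$D{\left(A \right)} = \frac{1}{2 A}$
$h = - \frac{16013549238224}{179835821}$ ($h = -89044 + \left(\left(-8754\right) \frac{1}{8573} + 15108 \left(- \frac{1}{41954}\right)\right) = -89044 - \frac{248393100}{179835821} = - \frac{16013549238224}{179835821} \approx -89045.0$)
$D{\left(22 \right)} - \left(h + L\right) = \frac{1}{2 \cdot 22} - \left(- \frac{16013549238224}{179835821} - 850906\right) = \frac{1}{2} \cdot \frac{1}{22} - - \frac{169036928342050}{179835821} = \frac{1}{44} + \frac{169036928342050}{179835821} = \frac{676147729716911}{719343284}$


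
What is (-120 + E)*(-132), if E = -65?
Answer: 24420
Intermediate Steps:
(-120 + E)*(-132) = (-120 - 65)*(-132) = -185*(-132) = 24420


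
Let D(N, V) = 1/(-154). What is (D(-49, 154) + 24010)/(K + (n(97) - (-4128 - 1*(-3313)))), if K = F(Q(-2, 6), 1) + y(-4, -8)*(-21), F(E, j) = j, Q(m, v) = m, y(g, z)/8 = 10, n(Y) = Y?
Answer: -3697539/118118 ≈ -31.304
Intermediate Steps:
y(g, z) = 80 (y(g, z) = 8*10 = 80)
D(N, V) = -1/154
K = -1679 (K = 1 + 80*(-21) = 1 - 1680 = -1679)
(D(-49, 154) + 24010)/(K + (n(97) - (-4128 - 1*(-3313)))) = (-1/154 + 24010)/(-1679 + (97 - (-4128 - 1*(-3313)))) = 3697539/(154*(-1679 + (97 - (-4128 + 3313)))) = 3697539/(154*(-1679 + (97 - 1*(-815)))) = 3697539/(154*(-1679 + (97 + 815))) = 3697539/(154*(-1679 + 912)) = (3697539/154)/(-767) = (3697539/154)*(-1/767) = -3697539/118118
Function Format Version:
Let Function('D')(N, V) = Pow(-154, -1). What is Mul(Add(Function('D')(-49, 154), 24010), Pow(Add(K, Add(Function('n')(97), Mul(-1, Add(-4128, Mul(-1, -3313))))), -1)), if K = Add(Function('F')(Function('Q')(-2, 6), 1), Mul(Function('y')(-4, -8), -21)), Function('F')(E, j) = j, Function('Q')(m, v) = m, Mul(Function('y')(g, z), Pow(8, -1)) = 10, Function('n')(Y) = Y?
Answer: Rational(-3697539, 118118) ≈ -31.304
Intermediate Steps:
Function('y')(g, z) = 80 (Function('y')(g, z) = Mul(8, 10) = 80)
Function('D')(N, V) = Rational(-1, 154)
K = -1679 (K = Add(1, Mul(80, -21)) = Add(1, -1680) = -1679)
Mul(Add(Function('D')(-49, 154), 24010), Pow(Add(K, Add(Function('n')(97), Mul(-1, Add(-4128, Mul(-1, -3313))))), -1)) = Mul(Add(Rational(-1, 154), 24010), Pow(Add(-1679, Add(97, Mul(-1, Add(-4128, Mul(-1, -3313))))), -1)) = Mul(Rational(3697539, 154), Pow(Add(-1679, Add(97, Mul(-1, Add(-4128, 3313)))), -1)) = Mul(Rational(3697539, 154), Pow(Add(-1679, Add(97, Mul(-1, -815))), -1)) = Mul(Rational(3697539, 154), Pow(Add(-1679, Add(97, 815)), -1)) = Mul(Rational(3697539, 154), Pow(Add(-1679, 912), -1)) = Mul(Rational(3697539, 154), Pow(-767, -1)) = Mul(Rational(3697539, 154), Rational(-1, 767)) = Rational(-3697539, 118118)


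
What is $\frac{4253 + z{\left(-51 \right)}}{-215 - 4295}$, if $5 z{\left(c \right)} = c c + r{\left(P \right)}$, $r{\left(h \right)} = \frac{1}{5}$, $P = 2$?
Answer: $- \frac{119331}{112750} \approx -1.0584$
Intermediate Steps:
$r{\left(h \right)} = \frac{1}{5}$
$z{\left(c \right)} = \frac{1}{25} + \frac{c^{2}}{5}$ ($z{\left(c \right)} = \frac{c c + \frac{1}{5}}{5} = \frac{c^{2} + \frac{1}{5}}{5} = \frac{\frac{1}{5} + c^{2}}{5} = \frac{1}{25} + \frac{c^{2}}{5}$)
$\frac{4253 + z{\left(-51 \right)}}{-215 - 4295} = \frac{4253 + \left(\frac{1}{25} + \frac{\left(-51\right)^{2}}{5}\right)}{-215 - 4295} = \frac{4253 + \left(\frac{1}{25} + \frac{1}{5} \cdot 2601\right)}{-4510} = \left(4253 + \left(\frac{1}{25} + \frac{2601}{5}\right)\right) \left(- \frac{1}{4510}\right) = \left(4253 + \frac{13006}{25}\right) \left(- \frac{1}{4510}\right) = \frac{119331}{25} \left(- \frac{1}{4510}\right) = - \frac{119331}{112750}$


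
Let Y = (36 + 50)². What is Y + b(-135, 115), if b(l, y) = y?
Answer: 7511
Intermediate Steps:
Y = 7396 (Y = 86² = 7396)
Y + b(-135, 115) = 7396 + 115 = 7511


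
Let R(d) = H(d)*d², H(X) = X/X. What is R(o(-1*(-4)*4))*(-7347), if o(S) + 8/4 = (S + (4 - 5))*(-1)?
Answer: -2123283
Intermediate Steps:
H(X) = 1
o(S) = -1 - S (o(S) = -2 + (S + (4 - 5))*(-1) = -2 + (S - 1)*(-1) = -2 + (-1 + S)*(-1) = -2 + (1 - S) = -1 - S)
R(d) = d² (R(d) = 1*d² = d²)
R(o(-1*(-4)*4))*(-7347) = (-1 - (-1*(-4))*4)²*(-7347) = (-1 - 4*4)²*(-7347) = (-1 - 1*16)²*(-7347) = (-1 - 16)²*(-7347) = (-17)²*(-7347) = 289*(-7347) = -2123283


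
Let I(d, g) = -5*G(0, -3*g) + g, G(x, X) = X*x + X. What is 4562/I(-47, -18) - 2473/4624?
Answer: -340733/20808 ≈ -16.375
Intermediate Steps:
G(x, X) = X + X*x
I(d, g) = 16*g (I(d, g) = -5*(-3*g)*(1 + 0) + g = -5*(-3*g) + g = -(-15)*g + g = 15*g + g = 16*g)
4562/I(-47, -18) - 2473/4624 = 4562/((16*(-18))) - 2473/4624 = 4562/(-288) - 2473*1/4624 = 4562*(-1/288) - 2473/4624 = -2281/144 - 2473/4624 = -340733/20808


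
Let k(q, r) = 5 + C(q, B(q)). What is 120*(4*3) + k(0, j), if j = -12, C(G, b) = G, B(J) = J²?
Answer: 1445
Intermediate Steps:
k(q, r) = 5 + q
120*(4*3) + k(0, j) = 120*(4*3) + (5 + 0) = 120*12 + 5 = 1440 + 5 = 1445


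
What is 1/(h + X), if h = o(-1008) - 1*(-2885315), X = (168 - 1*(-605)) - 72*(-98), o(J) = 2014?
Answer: 1/2895158 ≈ 3.4540e-7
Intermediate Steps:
X = 7829 (X = (168 + 605) + 7056 = 773 + 7056 = 7829)
h = 2887329 (h = 2014 - 1*(-2885315) = 2014 + 2885315 = 2887329)
1/(h + X) = 1/(2887329 + 7829) = 1/2895158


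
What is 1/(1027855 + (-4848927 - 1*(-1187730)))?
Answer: -1/2633342 ≈ -3.7975e-7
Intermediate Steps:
1/(1027855 + (-4848927 - 1*(-1187730))) = 1/(1027855 + (-4848927 + 1187730)) = 1/(1027855 - 3661197) = 1/(-2633342) = -1/2633342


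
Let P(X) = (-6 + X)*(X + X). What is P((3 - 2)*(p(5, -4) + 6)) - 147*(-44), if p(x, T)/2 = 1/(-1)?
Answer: 6452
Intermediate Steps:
p(x, T) = -2 (p(x, T) = 2*(1/(-1)) = 2*(1*(-1)) = 2*(-1) = -2)
P(X) = 2*X*(-6 + X) (P(X) = (-6 + X)*(2*X) = 2*X*(-6 + X))
P((3 - 2)*(p(5, -4) + 6)) - 147*(-44) = 2*((3 - 2)*(-2 + 6))*(-6 + (3 - 2)*(-2 + 6)) - 147*(-44) = 2*(1*4)*(-6 + 1*4) + 6468 = 2*4*(-6 + 4) + 6468 = 2*4*(-2) + 6468 = -16 + 6468 = 6452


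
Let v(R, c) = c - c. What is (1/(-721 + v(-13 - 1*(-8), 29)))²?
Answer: 1/519841 ≈ 1.9237e-6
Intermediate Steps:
v(R, c) = 0
(1/(-721 + v(-13 - 1*(-8), 29)))² = (1/(-721 + 0))² = (1/(-721))² = (-1/721)² = 1/519841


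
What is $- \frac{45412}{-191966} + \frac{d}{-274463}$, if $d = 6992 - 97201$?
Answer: $\frac{2127212475}{3763397447} \approx 0.56524$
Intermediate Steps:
$d = -90209$
$- \frac{45412}{-191966} + \frac{d}{-274463} = - \frac{45412}{-191966} - \frac{90209}{-274463} = \left(-45412\right) \left(- \frac{1}{191966}\right) - - \frac{12887}{39209} = \frac{22706}{95983} + \frac{12887}{39209} = \frac{2127212475}{3763397447}$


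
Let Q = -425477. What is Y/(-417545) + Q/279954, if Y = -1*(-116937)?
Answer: -3449061883/1916285130 ≈ -1.7999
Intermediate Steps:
Y = 116937
Y/(-417545) + Q/279954 = 116937/(-417545) - 425477/279954 = 116937*(-1/417545) - 425477*1/279954 = -1917/6845 - 425477/279954 = -3449061883/1916285130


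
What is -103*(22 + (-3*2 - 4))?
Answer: -1236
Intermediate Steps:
-103*(22 + (-3*2 - 4)) = -103*(22 + (-6 - 4)) = -103*(22 - 10) = -103*12 = -1236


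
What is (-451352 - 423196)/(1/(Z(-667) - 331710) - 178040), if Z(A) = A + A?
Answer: 291262964112/59295153761 ≈ 4.9121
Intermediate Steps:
Z(A) = 2*A
(-451352 - 423196)/(1/(Z(-667) - 331710) - 178040) = (-451352 - 423196)/(1/(2*(-667) - 331710) - 178040) = -874548/(1/(-1334 - 331710) - 178040) = -874548/(1/(-333044) - 178040) = -874548/(-1/333044 - 178040) = -874548/(-59295153761/333044) = -874548*(-333044/59295153761) = 291262964112/59295153761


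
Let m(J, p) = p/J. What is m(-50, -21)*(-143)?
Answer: -3003/50 ≈ -60.060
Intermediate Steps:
m(-50, -21)*(-143) = -21/(-50)*(-143) = -21*(-1/50)*(-143) = (21/50)*(-143) = -3003/50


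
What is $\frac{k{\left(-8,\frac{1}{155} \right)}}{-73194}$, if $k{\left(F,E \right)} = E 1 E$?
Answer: $- \frac{1}{1758485850} \approx -5.6867 \cdot 10^{-10}$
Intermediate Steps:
$k{\left(F,E \right)} = E^{2}$ ($k{\left(F,E \right)} = E E = E^{2}$)
$\frac{k{\left(-8,\frac{1}{155} \right)}}{-73194} = \frac{\left(\frac{1}{155}\right)^{2}}{-73194} = \left(\frac{1}{155}\right)^{2} \left(- \frac{1}{73194}\right) = \frac{1}{24025} \left(- \frac{1}{73194}\right) = - \frac{1}{1758485850}$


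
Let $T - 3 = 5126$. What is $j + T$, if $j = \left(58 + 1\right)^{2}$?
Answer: $8610$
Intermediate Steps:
$j = 3481$ ($j = 59^{2} = 3481$)
$T = 5129$ ($T = 3 + 5126 = 5129$)
$j + T = 3481 + 5129 = 8610$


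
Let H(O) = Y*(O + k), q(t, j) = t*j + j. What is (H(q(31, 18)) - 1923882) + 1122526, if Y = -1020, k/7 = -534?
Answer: 2423884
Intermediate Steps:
k = -3738 (k = 7*(-534) = -3738)
q(t, j) = j + j*t (q(t, j) = j*t + j = j + j*t)
H(O) = 3812760 - 1020*O (H(O) = -1020*(O - 3738) = -1020*(-3738 + O) = 3812760 - 1020*O)
(H(q(31, 18)) - 1923882) + 1122526 = ((3812760 - 18360*(1 + 31)) - 1923882) + 1122526 = ((3812760 - 18360*32) - 1923882) + 1122526 = ((3812760 - 1020*576) - 1923882) + 1122526 = ((3812760 - 587520) - 1923882) + 1122526 = (3225240 - 1923882) + 1122526 = 1301358 + 1122526 = 2423884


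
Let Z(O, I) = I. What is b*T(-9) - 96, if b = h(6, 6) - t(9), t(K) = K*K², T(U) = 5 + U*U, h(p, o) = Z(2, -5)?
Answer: -63220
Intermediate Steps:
h(p, o) = -5
T(U) = 5 + U²
t(K) = K³
b = -734 (b = -5 - 1*9³ = -5 - 1*729 = -5 - 729 = -734)
b*T(-9) - 96 = -734*(5 + (-9)²) - 96 = -734*(5 + 81) - 96 = -734*86 - 96 = -63124 - 96 = -63220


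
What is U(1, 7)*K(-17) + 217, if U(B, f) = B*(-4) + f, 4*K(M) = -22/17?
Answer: 7345/34 ≈ 216.03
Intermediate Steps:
K(M) = -11/34 (K(M) = (-22/17)/4 = (-22*1/17)/4 = (1/4)*(-22/17) = -11/34)
U(B, f) = f - 4*B (U(B, f) = -4*B + f = f - 4*B)
U(1, 7)*K(-17) + 217 = (7 - 4*1)*(-11/34) + 217 = (7 - 4)*(-11/34) + 217 = 3*(-11/34) + 217 = -33/34 + 217 = 7345/34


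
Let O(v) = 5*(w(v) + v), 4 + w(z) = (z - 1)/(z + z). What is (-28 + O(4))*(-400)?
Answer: 10450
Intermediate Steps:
w(z) = -4 + (-1 + z)/(2*z) (w(z) = -4 + (z - 1)/(z + z) = -4 + (-1 + z)/((2*z)) = -4 + (-1 + z)*(1/(2*z)) = -4 + (-1 + z)/(2*z))
O(v) = 5*v + 5*(-1 - 7*v)/(2*v) (O(v) = 5*((-1 - 7*v)/(2*v) + v) = 5*(v + (-1 - 7*v)/(2*v)) = 5*v + 5*(-1 - 7*v)/(2*v))
(-28 + O(4))*(-400) = (-28 + (-35/2 + 5*4 - 5/2/4))*(-400) = (-28 + (-35/2 + 20 - 5/2*¼))*(-400) = (-28 + (-35/2 + 20 - 5/8))*(-400) = (-28 + 15/8)*(-400) = -209/8*(-400) = 10450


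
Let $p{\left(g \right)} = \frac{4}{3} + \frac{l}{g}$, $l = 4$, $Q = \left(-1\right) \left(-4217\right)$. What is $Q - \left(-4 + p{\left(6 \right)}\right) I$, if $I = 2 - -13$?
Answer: $4247$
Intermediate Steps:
$Q = 4217$
$I = 15$ ($I = 2 + 13 = 15$)
$p{\left(g \right)} = \frac{4}{3} + \frac{4}{g}$
$Q - \left(-4 + p{\left(6 \right)}\right) I = 4217 - \left(-4 + \left(\frac{4}{3} + \frac{4}{6}\right)\right) 15 = 4217 - \left(-4 + \left(\frac{4}{3} + 4 \cdot \frac{1}{6}\right)\right) 15 = 4217 - \left(-4 + \left(\frac{4}{3} + \frac{2}{3}\right)\right) 15 = 4217 - \left(-4 + 2\right) 15 = 4217 - \left(-2\right) 15 = 4217 - -30 = 4217 + 30 = 4247$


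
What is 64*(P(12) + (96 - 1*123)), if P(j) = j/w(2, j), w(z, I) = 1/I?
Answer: 7488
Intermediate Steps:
w(z, I) = 1/I
P(j) = j**2 (P(j) = j/(1/j) = j*j = j**2)
64*(P(12) + (96 - 1*123)) = 64*(12**2 + (96 - 1*123)) = 64*(144 + (96 - 123)) = 64*(144 - 27) = 64*117 = 7488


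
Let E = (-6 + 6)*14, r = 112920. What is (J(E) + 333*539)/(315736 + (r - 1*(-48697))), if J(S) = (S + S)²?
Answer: 179487/477353 ≈ 0.37600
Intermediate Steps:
E = 0 (E = 0*14 = 0)
J(S) = 4*S² (J(S) = (2*S)² = 4*S²)
(J(E) + 333*539)/(315736 + (r - 1*(-48697))) = (4*0² + 333*539)/(315736 + (112920 - 1*(-48697))) = (4*0 + 179487)/(315736 + (112920 + 48697)) = (0 + 179487)/(315736 + 161617) = 179487/477353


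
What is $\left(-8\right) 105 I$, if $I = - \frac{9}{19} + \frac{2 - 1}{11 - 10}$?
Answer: $- \frac{8400}{19} \approx -442.11$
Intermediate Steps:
$I = \frac{10}{19}$ ($I = \left(-9\right) \frac{1}{19} + 1 \cdot 1^{-1} = - \frac{9}{19} + 1 \cdot 1 = - \frac{9}{19} + 1 = \frac{10}{19} \approx 0.52632$)
$\left(-8\right) 105 I = \left(-8\right) 105 \cdot \frac{10}{19} = \left(-840\right) \frac{10}{19} = - \frac{8400}{19}$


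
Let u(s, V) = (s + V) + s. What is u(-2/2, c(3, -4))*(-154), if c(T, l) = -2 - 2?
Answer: 924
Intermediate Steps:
c(T, l) = -4
u(s, V) = V + 2*s (u(s, V) = (V + s) + s = V + 2*s)
u(-2/2, c(3, -4))*(-154) = (-4 + 2*(-2/2))*(-154) = (-4 + 2*(-2*½))*(-154) = (-4 + 2*(-1))*(-154) = (-4 - 2)*(-154) = -6*(-154) = 924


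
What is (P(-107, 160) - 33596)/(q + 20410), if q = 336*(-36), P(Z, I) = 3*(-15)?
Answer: -33641/8314 ≈ -4.0463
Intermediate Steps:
P(Z, I) = -45
q = -12096
(P(-107, 160) - 33596)/(q + 20410) = (-45 - 33596)/(-12096 + 20410) = -33641/8314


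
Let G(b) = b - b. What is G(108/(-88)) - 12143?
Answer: -12143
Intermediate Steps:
G(b) = 0
G(108/(-88)) - 12143 = 0 - 12143 = -12143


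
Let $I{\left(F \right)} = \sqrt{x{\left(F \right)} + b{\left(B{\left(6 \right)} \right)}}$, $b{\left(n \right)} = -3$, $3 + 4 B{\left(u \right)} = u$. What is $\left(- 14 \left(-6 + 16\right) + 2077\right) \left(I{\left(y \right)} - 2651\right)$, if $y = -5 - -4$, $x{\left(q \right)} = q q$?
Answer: $-5134987 + 1937 i \sqrt{2} \approx -5.135 \cdot 10^{6} + 2739.3 i$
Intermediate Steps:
$B{\left(u \right)} = - \frac{3}{4} + \frac{u}{4}$
$x{\left(q \right)} = q^{2}$
$y = -1$ ($y = -5 + 4 = -1$)
$I{\left(F \right)} = \sqrt{-3 + F^{2}}$ ($I{\left(F \right)} = \sqrt{F^{2} - 3} = \sqrt{-3 + F^{2}}$)
$\left(- 14 \left(-6 + 16\right) + 2077\right) \left(I{\left(y \right)} - 2651\right) = \left(- 14 \left(-6 + 16\right) + 2077\right) \left(\sqrt{-3 + \left(-1\right)^{2}} - 2651\right) = \left(\left(-14\right) 10 + 2077\right) \left(\sqrt{-3 + 1} - 2651\right) = \left(-140 + 2077\right) \left(\sqrt{-2} - 2651\right) = 1937 \left(i \sqrt{2} - 2651\right) = 1937 \left(-2651 + i \sqrt{2}\right) = -5134987 + 1937 i \sqrt{2}$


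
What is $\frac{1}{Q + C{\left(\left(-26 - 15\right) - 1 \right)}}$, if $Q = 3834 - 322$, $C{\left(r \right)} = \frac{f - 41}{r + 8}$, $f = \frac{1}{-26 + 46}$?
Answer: $\frac{680}{2388979} \approx 0.00028464$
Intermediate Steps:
$f = \frac{1}{20} \approx 0.05$
$C{\left(r \right)} = - \frac{819}{20 \left(8 + r\right)}$ ($C{\left(r \right)} = \frac{\frac{1}{20} - 41}{r + 8} = - \frac{819}{20 \left(8 + r\right)}$)
$Q = 3512$ ($Q = 3834 - 322 = 3512$)
$\frac{1}{Q + C{\left(\left(-26 - 15\right) - 1 \right)}} = \frac{1}{3512 - \frac{819}{160 + 20 \left(\left(-26 - 15\right) - 1\right)}} = \frac{1}{3512 - \frac{819}{160 + 20 \left(-41 - 1\right)}} = \frac{1}{3512 - \frac{819}{160 + 20 \left(-42\right)}} = \frac{1}{3512 - \frac{819}{160 - 840}} = \frac{1}{3512 - \frac{819}{-680}} = \frac{1}{3512 - - \frac{819}{680}} = \frac{1}{3512 + \frac{819}{680}} = \frac{1}{\frac{2388979}{680}} = \frac{680}{2388979}$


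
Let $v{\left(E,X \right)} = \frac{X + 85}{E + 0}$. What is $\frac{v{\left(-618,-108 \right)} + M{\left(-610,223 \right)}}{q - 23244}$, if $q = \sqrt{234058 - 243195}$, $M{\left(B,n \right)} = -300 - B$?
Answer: $- \frac{742270022}{55650145319} - \frac{191603 i \sqrt{9137}}{333900871914} \approx -0.013338 - 5.4851 \cdot 10^{-5} i$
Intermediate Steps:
$v{\left(E,X \right)} = \frac{85 + X}{E}$
$q = i \sqrt{9137}$ ($q = \sqrt{-9137} = i \sqrt{9137} \approx 95.588 i$)
$\frac{v{\left(-618,-108 \right)} + M{\left(-610,223 \right)}}{q - 23244} = \frac{\frac{85 - 108}{-618} - -310}{i \sqrt{9137} - 23244} = \frac{\left(- \frac{1}{618}\right) \left(-23\right) + \left(-300 + 610\right)}{-23244 + i \sqrt{9137}} = \frac{\frac{23}{618} + 310}{-23244 + i \sqrt{9137}} = \frac{191603}{618 \left(-23244 + i \sqrt{9137}\right)}$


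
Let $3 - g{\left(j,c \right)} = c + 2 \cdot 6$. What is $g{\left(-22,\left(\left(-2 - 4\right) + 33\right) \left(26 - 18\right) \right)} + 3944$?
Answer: $3719$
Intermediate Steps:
$g{\left(j,c \right)} = -9 - c$ ($g{\left(j,c \right)} = 3 - \left(c + 2 \cdot 6\right) = 3 - \left(c + 12\right) = 3 - \left(12 + c\right) = -9 - c$)
$g{\left(-22,\left(\left(-2 - 4\right) + 33\right) \left(26 - 18\right) \right)} + 3944 = \left(-9 - \left(\left(-2 - 4\right) + 33\right) \left(26 - 18\right)\right) + 3944 = \left(-9 - \left(\left(-2 - 4\right) + 33\right) 8\right) + 3944 = \left(-9 - \left(-6 + 33\right) 8\right) + 3944 = \left(-9 - 27 \cdot 8\right) + 3944 = \left(-9 - 216\right) + 3944 = -225 + 3944 = 3719$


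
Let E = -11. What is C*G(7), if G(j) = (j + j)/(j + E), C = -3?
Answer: 21/2 ≈ 10.500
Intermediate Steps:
G(j) = 2*j/(-11 + j) (G(j) = (j + j)/(j - 11) = (2*j)/(-11 + j) = 2*j/(-11 + j))
C*G(7) = -6*7/(-11 + 7) = -6*7/(-4) = -6*7*(-1)/4 = -3*(-7/2) = 21/2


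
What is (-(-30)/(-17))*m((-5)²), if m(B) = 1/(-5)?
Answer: 6/17 ≈ 0.35294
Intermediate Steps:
m(B) = -⅕
(-(-30)/(-17))*m((-5)²) = -(-30)/(-17)*(-⅕) = -(-30)*(-1)/17*(-⅕) = -10*3/17*(-⅕) = -30/17*(-⅕) = 6/17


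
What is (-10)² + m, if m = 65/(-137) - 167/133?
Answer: 1790576/18221 ≈ 98.270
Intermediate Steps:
m = -31524/18221 (m = 65*(-1/137) - 167*1/133 = -65/137 - 167/133 = -31524/18221 ≈ -1.7301)
(-10)² + m = (-10)² - 31524/18221 = 100 - 31524/18221 = 1790576/18221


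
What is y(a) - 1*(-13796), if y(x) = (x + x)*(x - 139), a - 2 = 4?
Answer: 12200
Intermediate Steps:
a = 6 (a = 2 + 4 = 6)
y(x) = 2*x*(-139 + x) (y(x) = (2*x)*(-139 + x) = 2*x*(-139 + x))
y(a) - 1*(-13796) = 2*6*(-139 + 6) - 1*(-13796) = 2*6*(-133) + 13796 = -1596 + 13796 = 12200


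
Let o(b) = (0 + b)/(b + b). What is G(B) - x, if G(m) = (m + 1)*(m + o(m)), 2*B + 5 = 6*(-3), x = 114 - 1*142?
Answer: 287/2 ≈ 143.50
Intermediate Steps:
o(b) = 1/2 (o(b) = b/((2*b)) = b*(1/(2*b)) = 1/2)
x = -28 (x = 114 - 142 = -28)
B = -23/2 (B = -5/2 + (6*(-3))/2 = -5/2 + (1/2)*(-18) = -5/2 - 9 = -23/2 ≈ -11.500)
G(m) = (1 + m)*(1/2 + m) (G(m) = (m + 1)*(m + 1/2) = (1 + m)*(1/2 + m))
G(B) - x = (1/2 + (-23/2)**2 + (3/2)*(-23/2)) - 1*(-28) = (1/2 + 529/4 - 69/4) + 28 = 231/2 + 28 = 287/2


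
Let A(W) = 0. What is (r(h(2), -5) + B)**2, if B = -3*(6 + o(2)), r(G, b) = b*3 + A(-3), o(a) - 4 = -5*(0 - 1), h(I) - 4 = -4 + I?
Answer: 3600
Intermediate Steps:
h(I) = I (h(I) = 4 + (-4 + I) = I)
o(a) = 9 (o(a) = 4 - 5*(0 - 1) = 4 - 5*(-1) = 4 + 5 = 9)
r(G, b) = 3*b (r(G, b) = b*3 + 0 = 3*b + 0 = 3*b)
B = -45 (B = -3*(6 + 9) = -3*15 = -45)
(r(h(2), -5) + B)**2 = (3*(-5) - 45)**2 = (-15 - 45)**2 = (-60)**2 = 3600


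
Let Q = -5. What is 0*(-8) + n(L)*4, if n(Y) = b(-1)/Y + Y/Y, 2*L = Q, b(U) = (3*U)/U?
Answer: -⅘ ≈ -0.80000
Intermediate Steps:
b(U) = 3
L = -5/2 (L = (½)*(-5) = -5/2 ≈ -2.5000)
n(Y) = 1 + 3/Y (n(Y) = 3/Y + Y/Y = 3/Y + 1 = 1 + 3/Y)
0*(-8) + n(L)*4 = 0*(-8) + ((3 - 5/2)/(-5/2))*4 = 0 - ⅖*½*4 = 0 - ⅕*4 = 0 - ⅘ = -⅘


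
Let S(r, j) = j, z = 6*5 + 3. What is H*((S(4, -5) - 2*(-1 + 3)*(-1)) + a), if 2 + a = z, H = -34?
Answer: -1020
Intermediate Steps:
z = 33 (z = 30 + 3 = 33)
a = 31 (a = -2 + 33 = 31)
H*((S(4, -5) - 2*(-1 + 3)*(-1)) + a) = -34*((-5 - 2*(-1 + 3)*(-1)) + 31) = -34*((-5 - 4*(-1)) + 31) = -34*((-5 - 2*(-2)) + 31) = -34*((-5 + 4) + 31) = -34*(-1 + 31) = -34*30 = -1020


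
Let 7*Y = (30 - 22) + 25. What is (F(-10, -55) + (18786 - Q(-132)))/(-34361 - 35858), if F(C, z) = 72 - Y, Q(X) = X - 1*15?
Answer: -133002/491533 ≈ -0.27059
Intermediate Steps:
Y = 33/7 (Y = ((30 - 22) + 25)/7 = (8 + 25)/7 = (1/7)*33 = 33/7 ≈ 4.7143)
Q(X) = -15 + X (Q(X) = X - 15 = -15 + X)
F(C, z) = 471/7 (F(C, z) = 72 - 1*33/7 = 72 - 33/7 = 471/7)
(F(-10, -55) + (18786 - Q(-132)))/(-34361 - 35858) = (471/7 + (18786 - (-15 - 132)))/(-34361 - 35858) = (471/7 + (18786 - 1*(-147)))/(-70219) = (471/7 + (18786 + 147))*(-1/70219) = (471/7 + 18933)*(-1/70219) = (133002/7)*(-1/70219) = -133002/491533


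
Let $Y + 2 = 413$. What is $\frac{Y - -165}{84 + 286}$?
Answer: $\frac{288}{185} \approx 1.5568$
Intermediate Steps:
$Y = 411$ ($Y = -2 + 413 = 411$)
$\frac{Y - -165}{84 + 286} = \frac{411 - -165}{84 + 286} = \frac{411 + 165}{370} = 576 \cdot \frac{1}{370} = \frac{288}{185}$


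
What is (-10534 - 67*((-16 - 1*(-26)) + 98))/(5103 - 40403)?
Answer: 1777/3530 ≈ 0.50340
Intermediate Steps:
(-10534 - 67*((-16 - 1*(-26)) + 98))/(5103 - 40403) = (-10534 - 67*((-16 + 26) + 98))/(-35300) = (-10534 - 67*(10 + 98))*(-1/35300) = (-10534 - 67*108)*(-1/35300) = (-10534 - 7236)*(-1/35300) = -17770*(-1/35300) = 1777/3530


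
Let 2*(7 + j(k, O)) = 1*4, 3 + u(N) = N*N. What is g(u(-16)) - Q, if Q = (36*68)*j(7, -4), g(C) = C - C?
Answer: 12240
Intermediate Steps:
u(N) = -3 + N² (u(N) = -3 + N*N = -3 + N²)
g(C) = 0
j(k, O) = -5 (j(k, O) = -7 + (1*4)/2 = -7 + (½)*4 = -7 + 2 = -5)
Q = -12240 (Q = (36*68)*(-5) = 2448*(-5) = -12240)
g(u(-16)) - Q = 0 - 1*(-12240) = 0 + 12240 = 12240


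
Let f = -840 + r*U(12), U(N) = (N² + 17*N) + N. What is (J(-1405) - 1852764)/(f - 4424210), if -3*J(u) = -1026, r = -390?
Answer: 926211/2282725 ≈ 0.40575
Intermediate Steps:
U(N) = N² + 18*N
J(u) = 342 (J(u) = -⅓*(-1026) = 342)
f = -141240 (f = -840 - 4680*(18 + 12) = -840 - 4680*30 = -840 - 390*360 = -840 - 140400 = -141240)
(J(-1405) - 1852764)/(f - 4424210) = (342 - 1852764)/(-141240 - 4424210) = -1852422/(-4565450) = -1852422*(-1/4565450) = 926211/2282725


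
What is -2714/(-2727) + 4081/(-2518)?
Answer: -4295035/6866586 ≈ -0.62550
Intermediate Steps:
-2714/(-2727) + 4081/(-2518) = -2714*(-1/2727) + 4081*(-1/2518) = 2714/2727 - 4081/2518 = -4295035/6866586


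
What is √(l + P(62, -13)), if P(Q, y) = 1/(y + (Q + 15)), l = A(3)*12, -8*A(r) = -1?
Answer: √97/8 ≈ 1.2311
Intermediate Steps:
A(r) = ⅛ (A(r) = -⅛*(-1) = ⅛)
l = 3/2 (l = (⅛)*12 = 3/2 ≈ 1.5000)
P(Q, y) = 1/(15 + Q + y) (P(Q, y) = 1/(y + (15 + Q)) = 1/(15 + Q + y))
√(l + P(62, -13)) = √(3/2 + 1/(15 + 62 - 13)) = √(3/2 + 1/64) = √(97/64) = √97/8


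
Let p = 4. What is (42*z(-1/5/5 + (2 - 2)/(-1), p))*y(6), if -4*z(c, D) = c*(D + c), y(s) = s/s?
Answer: 2079/1250 ≈ 1.6632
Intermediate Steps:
y(s) = 1
z(c, D) = -c*(D + c)/4
(42*z(-1/5/5 + (2 - 2)/(-1), p))*y(6) = (42*(-(-1/5/5 + (2 - 2)/(-1))*(4 + (-1/5/5 + (2 - 2)/(-1)))/4))*1 = (42*(-(-1*⅕*(⅕) + 0*(-1))*(4 + (-1*⅕*(⅕) + 0*(-1)))/4))*1 = (42*(-(-⅕*⅕ + 0)*(4 + (-⅕*⅕ + 0))/4))*1 = (42*(-(-1/25 + 0)*(4 + (-1/25 + 0))/4))*1 = (42*(-¼*(-1/25)*(4 - 1/25)))*1 = (42*(-¼*(-1/25)*99/25))*1 = (42*(99/2500))*1 = (2079/1250)*1 = 2079/1250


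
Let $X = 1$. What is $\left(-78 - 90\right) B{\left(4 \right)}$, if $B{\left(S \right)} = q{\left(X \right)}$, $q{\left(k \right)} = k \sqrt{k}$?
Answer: $-168$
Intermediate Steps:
$q{\left(k \right)} = k^{\frac{3}{2}}$
$B{\left(S \right)} = 1$ ($B{\left(S \right)} = 1^{\frac{3}{2}} = 1$)
$\left(-78 - 90\right) B{\left(4 \right)} = \left(-78 - 90\right) 1 = \left(-168\right) 1 = -168$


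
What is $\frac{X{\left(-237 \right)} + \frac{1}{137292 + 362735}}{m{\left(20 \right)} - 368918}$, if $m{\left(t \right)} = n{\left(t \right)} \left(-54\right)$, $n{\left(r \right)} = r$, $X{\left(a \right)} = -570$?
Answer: $\frac{285015389}{185008989946} \approx 0.0015405$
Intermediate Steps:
$m{\left(t \right)} = - 54 t$ ($m{\left(t \right)} = t \left(-54\right) = - 54 t$)
$\frac{X{\left(-237 \right)} + \frac{1}{137292 + 362735}}{m{\left(20 \right)} - 368918} = \frac{-570 + \frac{1}{137292 + 362735}}{\left(-54\right) 20 - 368918} = \frac{-570 + \frac{1}{500027}}{-1080 - 368918} = \frac{-570 + \frac{1}{500027}}{-369998} = \left(- \frac{285015389}{500027}\right) \left(- \frac{1}{369998}\right) = \frac{285015389}{185008989946}$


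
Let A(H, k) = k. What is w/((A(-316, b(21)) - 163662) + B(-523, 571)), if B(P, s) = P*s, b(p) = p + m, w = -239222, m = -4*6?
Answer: 119611/231149 ≈ 0.51746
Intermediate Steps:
m = -24
b(p) = -24 + p (b(p) = p - 24 = -24 + p)
w/((A(-316, b(21)) - 163662) + B(-523, 571)) = -239222/(((-24 + 21) - 163662) - 523*571) = -239222/((-3 - 163662) - 298633) = -239222/(-163665 - 298633) = -239222/(-462298) = -239222*(-1/462298) = 119611/231149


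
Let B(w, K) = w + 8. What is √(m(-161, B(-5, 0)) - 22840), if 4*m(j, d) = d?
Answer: I*√91357/2 ≈ 151.13*I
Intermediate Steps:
B(w, K) = 8 + w
m(j, d) = d/4
√(m(-161, B(-5, 0)) - 22840) = √((8 - 5)/4 - 22840) = √((¼)*3 - 22840) = √(¾ - 22840) = √(-91357/4) = I*√91357/2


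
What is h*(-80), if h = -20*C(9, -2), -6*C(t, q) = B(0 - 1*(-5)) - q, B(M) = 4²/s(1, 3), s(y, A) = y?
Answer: -4800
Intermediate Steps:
B(M) = 16 (B(M) = 4²/1 = 16*1 = 16)
C(t, q) = -8/3 + q/6 (C(t, q) = -(16 - q)/6 = -8/3 + q/6)
h = 60 (h = -20*(-8/3 + (⅙)*(-2)) = -20*(-8/3 - ⅓) = -20*(-3) = 60)
h*(-80) = 60*(-80) = -4800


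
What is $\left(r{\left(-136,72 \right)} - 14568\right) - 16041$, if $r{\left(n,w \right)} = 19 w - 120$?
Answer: $-29361$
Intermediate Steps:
$r{\left(n,w \right)} = -120 + 19 w$
$\left(r{\left(-136,72 \right)} - 14568\right) - 16041 = \left(\left(-120 + 19 \cdot 72\right) - 14568\right) - 16041 = \left(\left(-120 + 1368\right) - 14568\right) - 16041 = \left(1248 - 14568\right) - 16041 = -13320 - 16041 = -29361$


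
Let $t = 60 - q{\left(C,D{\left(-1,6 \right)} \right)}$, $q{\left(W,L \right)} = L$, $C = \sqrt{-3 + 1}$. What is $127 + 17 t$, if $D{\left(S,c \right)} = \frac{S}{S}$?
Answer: $1130$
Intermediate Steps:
$D{\left(S,c \right)} = 1$
$C = i \sqrt{2}$ ($C = \sqrt{-2} = i \sqrt{2} \approx 1.4142 i$)
$t = 59$ ($t = 60 - 1 = 59$)
$127 + 17 t = 127 + 17 \cdot 59 = 127 + 1003 = 1130$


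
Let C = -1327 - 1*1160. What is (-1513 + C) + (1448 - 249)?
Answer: -2801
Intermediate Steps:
C = -2487 (C = -1327 - 1160 = -2487)
(-1513 + C) + (1448 - 249) = (-1513 - 2487) + (1448 - 249) = -4000 + 1199 = -2801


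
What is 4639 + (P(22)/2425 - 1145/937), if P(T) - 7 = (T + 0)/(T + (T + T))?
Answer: 31614246064/6816675 ≈ 4637.8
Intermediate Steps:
P(T) = 22/3 (P(T) = 7 + (T + 0)/(T + (T + T)) = 7 + T/(T + 2*T) = 7 + T/((3*T)) = 7 + T*(1/(3*T)) = 7 + ⅓ = 22/3)
4639 + (P(22)/2425 - 1145/937) = 4639 + ((22/3)/2425 - 1145/937) = 4639 + ((22/3)*(1/2425) - 1145*1/937) = 4639 + (22/7275 - 1145/937) = 4639 - 8309261/6816675 = 31614246064/6816675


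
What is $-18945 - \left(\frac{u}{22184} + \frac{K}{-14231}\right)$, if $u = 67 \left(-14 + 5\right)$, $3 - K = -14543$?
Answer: $- \frac{854373539789}{45100072} \approx -18944.0$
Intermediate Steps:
$K = 14546$ ($K = 3 - -14543 = 3 + 14543 = 14546$)
$u = -603$ ($u = 67 \left(-9\right) = -603$)
$-18945 - \left(\frac{u}{22184} + \frac{K}{-14231}\right) = -18945 - \left(- \frac{603}{22184} + \frac{14546}{-14231}\right) = -18945 - \left(\left(-603\right) \frac{1}{22184} + 14546 \left(- \frac{1}{14231}\right)\right) = -18945 - \left(- \frac{603}{22184} - \frac{2078}{2033}\right) = -18945 - - \frac{47324251}{45100072} = -18945 + \frac{47324251}{45100072} = - \frac{854373539789}{45100072}$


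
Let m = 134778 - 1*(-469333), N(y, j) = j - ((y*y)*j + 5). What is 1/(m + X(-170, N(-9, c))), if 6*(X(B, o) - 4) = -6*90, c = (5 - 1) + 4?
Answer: 1/604025 ≈ 1.6556e-6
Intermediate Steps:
c = 8 (c = 4 + 4 = 8)
N(y, j) = -5 + j - j*y**2 (N(y, j) = j - (y**2*j + 5) = j - (j*y**2 + 5) = j - (5 + j*y**2) = j + (-5 - j*y**2) = -5 + j - j*y**2)
X(B, o) = -86 (X(B, o) = 4 + (-6*90)/6 = 4 + (1/6)*(-540) = 4 - 90 = -86)
m = 604111 (m = 134778 + 469333 = 604111)
1/(m + X(-170, N(-9, c))) = 1/(604111 - 86) = 1/604025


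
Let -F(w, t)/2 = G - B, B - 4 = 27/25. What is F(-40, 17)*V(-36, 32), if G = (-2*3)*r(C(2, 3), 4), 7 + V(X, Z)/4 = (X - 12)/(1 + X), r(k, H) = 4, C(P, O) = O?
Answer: -1145752/875 ≈ -1309.4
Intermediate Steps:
V(X, Z) = -28 + 4*(-12 + X)/(1 + X) (V(X, Z) = -28 + 4*((X - 12)/(1 + X)) = -28 + 4*((-12 + X)/(1 + X)) = -28 + 4*(-12 + X)/(1 + X))
G = -24 (G = -2*3*4 = -6*4 = -24)
B = 127/25 (B = 4 + 27/25 = 127/25 ≈ 5.0800)
F(w, t) = 1454/25 (F(w, t) = -2*(-24 - 1*127/25) = -2*(-24 - 127/25) = -2*(-727/25) = 1454/25)
F(-40, 17)*V(-36, 32) = 1454*(4*(-19 - 6*(-36))/(1 - 36))/25 = 1454*(4*(-19 + 216)/(-35))/25 = 1454*(4*(-1/35)*197)/25 = (1454/25)*(-788/35) = -1145752/875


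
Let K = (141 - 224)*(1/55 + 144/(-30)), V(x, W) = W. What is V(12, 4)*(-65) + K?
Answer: 7529/55 ≈ 136.89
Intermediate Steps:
K = 21829/55 (K = -83*(1/55 + 144*(-1/30)) = -83*(1/55 - 24/5) = -83*(-263/55) = 21829/55 ≈ 396.89)
V(12, 4)*(-65) + K = 4*(-65) + 21829/55 = -260 + 21829/55 = 7529/55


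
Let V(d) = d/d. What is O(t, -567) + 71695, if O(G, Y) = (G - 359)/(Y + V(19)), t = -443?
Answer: 20290086/283 ≈ 71696.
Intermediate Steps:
V(d) = 1
O(G, Y) = (-359 + G)/(1 + Y) (O(G, Y) = (G - 359)/(Y + 1) = (-359 + G)/(1 + Y))
O(t, -567) + 71695 = (-359 - 443)/(1 - 567) + 71695 = -802/(-566) + 71695 = -1/566*(-802) + 71695 = 401/283 + 71695 = 20290086/283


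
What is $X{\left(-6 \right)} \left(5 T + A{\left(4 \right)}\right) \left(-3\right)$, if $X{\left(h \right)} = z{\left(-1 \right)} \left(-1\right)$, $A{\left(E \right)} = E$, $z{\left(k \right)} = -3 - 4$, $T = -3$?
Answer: $231$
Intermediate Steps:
$z{\left(k \right)} = -7$ ($z{\left(k \right)} = -3 - 4 = -7$)
$X{\left(h \right)} = 7$ ($X{\left(h \right)} = \left(-7\right) \left(-1\right) = 7$)
$X{\left(-6 \right)} \left(5 T + A{\left(4 \right)}\right) \left(-3\right) = 7 \left(5 \left(-3\right) + 4\right) \left(-3\right) = 7 \left(-15 + 4\right) \left(-3\right) = 7 \left(\left(-11\right) \left(-3\right)\right) = 7 \cdot 33 = 231$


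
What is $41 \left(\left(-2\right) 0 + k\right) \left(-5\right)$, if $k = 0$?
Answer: $0$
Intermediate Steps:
$41 \left(\left(-2\right) 0 + k\right) \left(-5\right) = 41 \left(\left(-2\right) 0 + 0\right) \left(-5\right) = 41 \left(0 + 0\right) \left(-5\right) = 41 \cdot 0 \left(-5\right) = 0 \left(-5\right) = 0$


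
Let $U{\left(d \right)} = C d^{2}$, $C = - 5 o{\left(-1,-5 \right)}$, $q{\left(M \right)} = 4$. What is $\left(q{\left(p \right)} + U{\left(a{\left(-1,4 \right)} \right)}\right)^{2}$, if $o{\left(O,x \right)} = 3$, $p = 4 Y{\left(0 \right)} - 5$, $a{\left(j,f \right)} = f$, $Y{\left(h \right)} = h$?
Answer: $55696$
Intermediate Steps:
$p = -5$ ($p = 4 \cdot 0 - 5 = 0 - 5 = -5$)
$C = -15$ ($C = \left(-5\right) 3 = -15$)
$U{\left(d \right)} = - 15 d^{2}$
$\left(q{\left(p \right)} + U{\left(a{\left(-1,4 \right)} \right)}\right)^{2} = \left(4 - 15 \cdot 4^{2}\right)^{2} = \left(4 - 240\right)^{2} = \left(-236\right)^{2} = 55696$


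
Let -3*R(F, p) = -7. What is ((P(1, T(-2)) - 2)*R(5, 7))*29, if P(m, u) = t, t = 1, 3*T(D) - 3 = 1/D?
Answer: -203/3 ≈ -67.667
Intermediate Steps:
T(D) = 1 + 1/(3*D)
R(F, p) = 7/3 (R(F, p) = -1/3*(-7) = 7/3)
P(m, u) = 1
((P(1, T(-2)) - 2)*R(5, 7))*29 = ((1 - 2)*(7/3))*29 = -1*7/3*29 = -7/3*29 = -203/3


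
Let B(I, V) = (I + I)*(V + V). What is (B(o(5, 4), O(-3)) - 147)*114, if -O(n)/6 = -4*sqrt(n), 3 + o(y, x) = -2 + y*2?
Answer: -16758 + 54720*I*sqrt(3) ≈ -16758.0 + 94778.0*I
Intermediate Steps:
o(y, x) = -5 + 2*y (o(y, x) = -3 + (-2 + y*2) = -3 + (-2 + 2*y) = -5 + 2*y)
O(n) = 24*sqrt(n) (O(n) = -(-24)*sqrt(n) = 24*sqrt(n))
B(I, V) = 4*I*V (B(I, V) = (2*I)*(2*V) = 4*I*V)
(B(o(5, 4), O(-3)) - 147)*114 = (4*(-5 + 2*5)*(24*sqrt(-3)) - 147)*114 = (4*(-5 + 10)*(24*(I*sqrt(3))) - 147)*114 = (4*5*(24*I*sqrt(3)) - 147)*114 = (480*I*sqrt(3) - 147)*114 = (-147 + 480*I*sqrt(3))*114 = -16758 + 54720*I*sqrt(3)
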